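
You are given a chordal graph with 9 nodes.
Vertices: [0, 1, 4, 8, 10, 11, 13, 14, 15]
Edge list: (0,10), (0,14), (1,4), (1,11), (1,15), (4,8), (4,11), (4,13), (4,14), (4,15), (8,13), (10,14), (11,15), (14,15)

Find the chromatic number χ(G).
Clique number ω(G) = 4 (lower bound: χ ≥ ω).
The clique on [1, 4, 11, 15] has size 4, forcing χ ≥ 4, and the coloring below uses 4 colors, so χ(G) = 4.
A valid 4-coloring: color 1: [4, 10]; color 2: [0, 8, 15]; color 3: [1, 13, 14]; color 4: [11].

χ(G) = 4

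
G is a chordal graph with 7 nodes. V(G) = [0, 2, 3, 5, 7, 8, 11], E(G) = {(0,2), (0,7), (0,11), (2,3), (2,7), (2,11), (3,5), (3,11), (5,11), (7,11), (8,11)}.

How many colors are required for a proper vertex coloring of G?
χ(G) = 4

Clique number ω(G) = 4 (lower bound: χ ≥ ω).
The clique on [0, 2, 7, 11] has size 4, forcing χ ≥ 4, and the coloring below uses 4 colors, so χ(G) = 4.
A valid 4-coloring: color 1: [11]; color 2: [2, 5, 8]; color 3: [3, 7]; color 4: [0].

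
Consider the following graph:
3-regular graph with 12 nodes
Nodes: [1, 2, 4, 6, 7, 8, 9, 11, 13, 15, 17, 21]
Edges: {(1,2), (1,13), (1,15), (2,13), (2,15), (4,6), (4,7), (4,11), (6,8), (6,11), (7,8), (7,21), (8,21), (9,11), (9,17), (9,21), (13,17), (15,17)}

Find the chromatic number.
Clique number ω(G) = 3 (lower bound: χ ≥ ω).
The clique on [1, 2, 13] has size 3, forcing χ ≥ 3, and the coloring below uses 3 colors, so χ(G) = 3.
A valid 3-coloring: color 1: [2, 11, 17, 21]; color 2: [6, 7, 9, 13, 15]; color 3: [1, 4, 8].

χ(G) = 3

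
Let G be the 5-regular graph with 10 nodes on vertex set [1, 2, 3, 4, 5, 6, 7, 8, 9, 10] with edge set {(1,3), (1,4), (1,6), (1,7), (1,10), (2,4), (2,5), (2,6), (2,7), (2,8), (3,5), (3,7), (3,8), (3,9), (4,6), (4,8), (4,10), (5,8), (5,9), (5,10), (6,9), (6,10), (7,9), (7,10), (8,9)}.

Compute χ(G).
χ(G) = 4

Clique number ω(G) = 4 (lower bound: χ ≥ ω).
The clique on [1, 4, 6, 10] has size 4, forcing χ ≥ 4, and the coloring below uses 4 colors, so χ(G) = 4.
A valid 4-coloring: color 1: [5, 6, 7]; color 2: [8, 10]; color 3: [1, 2, 9]; color 4: [3, 4].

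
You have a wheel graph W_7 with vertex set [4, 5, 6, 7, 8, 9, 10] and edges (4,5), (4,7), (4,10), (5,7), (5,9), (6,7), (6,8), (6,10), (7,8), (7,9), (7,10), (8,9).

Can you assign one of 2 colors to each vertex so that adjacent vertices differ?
No, G is not 2-colorable

The clique on vertices [7, 8, 9] has size 3 > 2, so it alone needs 3 colors.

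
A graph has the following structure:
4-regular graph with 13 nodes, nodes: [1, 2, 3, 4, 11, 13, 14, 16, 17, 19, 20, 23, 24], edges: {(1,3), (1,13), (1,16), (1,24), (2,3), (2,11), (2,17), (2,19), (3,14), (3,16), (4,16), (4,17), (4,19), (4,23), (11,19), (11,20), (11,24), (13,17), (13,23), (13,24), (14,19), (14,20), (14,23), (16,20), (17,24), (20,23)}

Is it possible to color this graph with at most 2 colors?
The clique on vertices [1, 13, 24] has size 3 > 2, so it alone needs 3 colors.

No, G is not 2-colorable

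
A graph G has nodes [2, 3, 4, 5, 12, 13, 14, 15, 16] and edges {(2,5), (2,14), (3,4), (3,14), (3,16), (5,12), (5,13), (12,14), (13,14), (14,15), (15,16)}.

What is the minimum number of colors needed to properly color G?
χ(G) = 2

Clique number ω(G) = 2 (lower bound: χ ≥ ω).
The graph is bipartite (no odd cycle), so 2 colors suffice: χ(G) = 2.
A valid 2-coloring: color 1: [4, 5, 14, 16]; color 2: [2, 3, 12, 13, 15].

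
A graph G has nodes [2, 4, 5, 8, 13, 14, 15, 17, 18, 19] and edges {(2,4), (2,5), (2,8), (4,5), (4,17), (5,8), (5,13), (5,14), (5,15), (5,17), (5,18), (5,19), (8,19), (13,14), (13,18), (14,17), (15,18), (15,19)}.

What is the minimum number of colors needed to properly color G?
χ(G) = 4

Clique number ω(G) = 3 (lower bound: χ ≥ ω).
Odd cycle [19, 15, 18, 13, 14, 17, 4, 2, 8] needs 3 colors (χ ≥ 3).
Vertex 5 is adjacent to every vertex of [2, 4, 8, 13, 14, 15, 17, 18, 19], which already need 3 colors among themselves, so 5 needs a new color (χ ≥ 4).
The coloring below uses 4 colors, so χ(G) = 4.
A valid 4-coloring: color 1: [5]; color 2: [2, 14, 18, 19]; color 3: [8, 13, 15, 17]; color 4: [4].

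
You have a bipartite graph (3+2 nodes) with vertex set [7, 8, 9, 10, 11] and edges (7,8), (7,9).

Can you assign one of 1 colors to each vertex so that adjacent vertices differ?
Edge (7,8) forces its endpoints to differ, so 1 color is not enough.

No, G is not 1-colorable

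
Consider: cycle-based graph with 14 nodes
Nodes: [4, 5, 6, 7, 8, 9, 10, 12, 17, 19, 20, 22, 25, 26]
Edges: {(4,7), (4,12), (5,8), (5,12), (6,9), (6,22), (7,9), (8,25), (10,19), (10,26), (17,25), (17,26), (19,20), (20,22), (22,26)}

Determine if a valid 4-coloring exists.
A valid 4-coloring: color 1: [4, 8, 9, 17, 19, 22]; color 2: [5, 6, 7, 20, 25, 26]; color 3: [10, 12].
(χ(G) = 3 ≤ 4.)

Yes, G is 4-colorable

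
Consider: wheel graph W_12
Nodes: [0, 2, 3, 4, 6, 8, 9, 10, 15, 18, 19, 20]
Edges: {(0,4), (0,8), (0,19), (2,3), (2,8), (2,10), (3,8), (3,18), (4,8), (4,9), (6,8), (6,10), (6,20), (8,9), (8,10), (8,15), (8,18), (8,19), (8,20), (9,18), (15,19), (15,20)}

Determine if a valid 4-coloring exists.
Yes, G is 4-colorable

A valid 4-coloring: color 1: [8]; color 2: [0, 3, 6, 9, 15]; color 3: [2, 4, 18, 19, 20]; color 4: [10].
(χ(G) = 4 ≤ 4.)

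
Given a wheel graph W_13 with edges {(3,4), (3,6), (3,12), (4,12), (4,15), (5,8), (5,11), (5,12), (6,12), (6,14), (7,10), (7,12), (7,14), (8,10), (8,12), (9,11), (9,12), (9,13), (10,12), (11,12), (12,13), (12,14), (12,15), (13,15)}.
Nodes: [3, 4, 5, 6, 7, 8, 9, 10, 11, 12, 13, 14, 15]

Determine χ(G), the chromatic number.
χ(G) = 3

Clique number ω(G) = 3 (lower bound: χ ≥ ω).
The clique on [3, 4, 12] has size 3, forcing χ ≥ 3, and the coloring below uses 3 colors, so χ(G) = 3.
A valid 3-coloring: color 1: [12]; color 2: [3, 5, 9, 10, 14, 15]; color 3: [4, 6, 7, 8, 11, 13].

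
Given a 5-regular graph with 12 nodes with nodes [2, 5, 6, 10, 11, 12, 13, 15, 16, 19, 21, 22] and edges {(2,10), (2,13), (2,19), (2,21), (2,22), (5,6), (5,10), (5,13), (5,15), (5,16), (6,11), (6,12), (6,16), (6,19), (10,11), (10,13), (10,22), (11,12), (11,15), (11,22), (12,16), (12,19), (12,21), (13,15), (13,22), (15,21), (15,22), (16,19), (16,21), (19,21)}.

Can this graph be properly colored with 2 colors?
The clique on vertices [2, 10, 13, 22] has size 4 > 2, so it alone needs 4 colors.

No, G is not 2-colorable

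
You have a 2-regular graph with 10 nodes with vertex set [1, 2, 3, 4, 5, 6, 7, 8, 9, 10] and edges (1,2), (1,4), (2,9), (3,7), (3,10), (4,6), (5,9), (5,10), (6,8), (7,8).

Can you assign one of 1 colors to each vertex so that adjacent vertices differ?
No, G is not 1-colorable

Edge (1,2) forces its endpoints to differ, so 1 color is not enough.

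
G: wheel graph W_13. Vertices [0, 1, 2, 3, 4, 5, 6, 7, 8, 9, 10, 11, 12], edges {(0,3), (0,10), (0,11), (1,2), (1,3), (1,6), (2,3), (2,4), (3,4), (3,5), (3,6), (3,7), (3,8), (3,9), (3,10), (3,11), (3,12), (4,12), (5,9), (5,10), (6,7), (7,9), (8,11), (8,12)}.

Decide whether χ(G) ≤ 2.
No, G is not 2-colorable

The clique on vertices [0, 3, 10] has size 3 > 2, so it alone needs 3 colors.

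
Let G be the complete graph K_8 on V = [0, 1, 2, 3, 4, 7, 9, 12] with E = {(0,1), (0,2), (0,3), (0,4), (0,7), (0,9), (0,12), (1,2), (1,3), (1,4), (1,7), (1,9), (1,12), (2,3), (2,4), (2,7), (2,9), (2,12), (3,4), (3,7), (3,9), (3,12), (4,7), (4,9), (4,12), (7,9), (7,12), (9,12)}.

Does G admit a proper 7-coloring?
No, G is not 7-colorable

The clique on vertices [0, 1, 2, 3, 4, 7, 9, 12] has size 8 > 7, so it alone needs 8 colors.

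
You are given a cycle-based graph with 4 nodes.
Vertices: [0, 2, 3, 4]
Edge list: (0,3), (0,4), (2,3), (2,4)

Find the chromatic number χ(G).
Clique number ω(G) = 2 (lower bound: χ ≥ ω).
The graph is bipartite (no odd cycle), so 2 colors suffice: χ(G) = 2.
A valid 2-coloring: color 1: [0, 2]; color 2: [3, 4].

χ(G) = 2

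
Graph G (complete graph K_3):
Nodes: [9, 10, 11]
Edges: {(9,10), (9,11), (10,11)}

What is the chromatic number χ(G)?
Clique number ω(G) = 3 (lower bound: χ ≥ ω).
The clique on [9, 10, 11] has size 3, forcing χ ≥ 3, and the coloring below uses 3 colors, so χ(G) = 3.
A valid 3-coloring: color 1: [9]; color 2: [11]; color 3: [10].

χ(G) = 3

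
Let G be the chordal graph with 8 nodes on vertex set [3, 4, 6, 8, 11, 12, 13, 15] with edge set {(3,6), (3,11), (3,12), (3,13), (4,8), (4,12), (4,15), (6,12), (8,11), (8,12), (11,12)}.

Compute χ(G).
Clique number ω(G) = 3 (lower bound: χ ≥ ω).
The clique on [8, 11, 12] has size 3, forcing χ ≥ 3, and the coloring below uses 3 colors, so χ(G) = 3.
A valid 3-coloring: color 1: [12, 13, 15]; color 2: [3, 8]; color 3: [4, 6, 11].

χ(G) = 3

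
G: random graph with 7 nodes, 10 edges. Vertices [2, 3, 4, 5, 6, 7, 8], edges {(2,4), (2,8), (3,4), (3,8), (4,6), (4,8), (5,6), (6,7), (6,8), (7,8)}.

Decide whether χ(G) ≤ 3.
A valid 3-coloring: color 1: [5, 8]; color 2: [4, 7]; color 3: [2, 3, 6].
(χ(G) = 3 ≤ 3.)

Yes, G is 3-colorable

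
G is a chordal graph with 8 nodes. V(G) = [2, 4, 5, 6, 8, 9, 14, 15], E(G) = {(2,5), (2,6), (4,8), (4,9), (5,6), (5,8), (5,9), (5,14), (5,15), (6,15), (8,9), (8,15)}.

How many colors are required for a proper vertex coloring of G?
χ(G) = 3

Clique number ω(G) = 3 (lower bound: χ ≥ ω).
The clique on [4, 8, 9] has size 3, forcing χ ≥ 3, and the coloring below uses 3 colors, so χ(G) = 3.
A valid 3-coloring: color 1: [4, 5]; color 2: [6, 8, 14]; color 3: [2, 9, 15].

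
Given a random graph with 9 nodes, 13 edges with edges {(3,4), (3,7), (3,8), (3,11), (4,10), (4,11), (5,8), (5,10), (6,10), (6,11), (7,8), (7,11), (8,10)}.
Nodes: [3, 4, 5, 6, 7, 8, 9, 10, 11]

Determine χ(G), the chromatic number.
Clique number ω(G) = 3 (lower bound: χ ≥ ω).
The clique on [3, 7, 8] has size 3, forcing χ ≥ 3, and the coloring below uses 3 colors, so χ(G) = 3.
A valid 3-coloring: color 1: [3, 9, 10]; color 2: [8, 11]; color 3: [4, 5, 6, 7].

χ(G) = 3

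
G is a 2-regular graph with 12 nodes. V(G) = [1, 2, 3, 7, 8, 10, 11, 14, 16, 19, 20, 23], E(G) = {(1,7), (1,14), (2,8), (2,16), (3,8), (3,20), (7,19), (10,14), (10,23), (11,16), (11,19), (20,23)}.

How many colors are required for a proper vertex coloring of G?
χ(G) = 2

Clique number ω(G) = 2 (lower bound: χ ≥ ω).
The graph is bipartite (no odd cycle), so 2 colors suffice: χ(G) = 2.
A valid 2-coloring: color 1: [2, 3, 7, 11, 14, 23]; color 2: [1, 8, 10, 16, 19, 20].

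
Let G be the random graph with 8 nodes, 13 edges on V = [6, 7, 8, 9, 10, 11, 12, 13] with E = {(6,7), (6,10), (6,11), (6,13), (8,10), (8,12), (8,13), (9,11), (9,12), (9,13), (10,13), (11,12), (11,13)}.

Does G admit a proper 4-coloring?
A valid 4-coloring: color 1: [7, 12, 13]; color 2: [10, 11]; color 3: [6, 8, 9].
(χ(G) = 3 ≤ 4.)

Yes, G is 4-colorable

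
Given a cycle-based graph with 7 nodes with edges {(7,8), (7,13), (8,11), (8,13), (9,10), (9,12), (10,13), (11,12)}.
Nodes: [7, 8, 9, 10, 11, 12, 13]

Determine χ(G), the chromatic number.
χ(G) = 3

Clique number ω(G) = 3 (lower bound: χ ≥ ω).
The clique on [7, 8, 13] has size 3, forcing χ ≥ 3, and the coloring below uses 3 colors, so χ(G) = 3.
A valid 3-coloring: color 1: [9, 11, 13]; color 2: [8, 10, 12]; color 3: [7].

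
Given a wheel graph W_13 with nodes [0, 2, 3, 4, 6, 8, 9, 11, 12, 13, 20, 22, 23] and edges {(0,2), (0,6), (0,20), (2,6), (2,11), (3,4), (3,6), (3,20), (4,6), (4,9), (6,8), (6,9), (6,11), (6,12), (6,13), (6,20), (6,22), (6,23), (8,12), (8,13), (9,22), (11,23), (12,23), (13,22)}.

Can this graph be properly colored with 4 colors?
A valid 4-coloring: color 1: [6]; color 2: [0, 3, 9, 11, 12, 13]; color 3: [2, 4, 8, 20, 22, 23].
(χ(G) = 3 ≤ 4.)

Yes, G is 4-colorable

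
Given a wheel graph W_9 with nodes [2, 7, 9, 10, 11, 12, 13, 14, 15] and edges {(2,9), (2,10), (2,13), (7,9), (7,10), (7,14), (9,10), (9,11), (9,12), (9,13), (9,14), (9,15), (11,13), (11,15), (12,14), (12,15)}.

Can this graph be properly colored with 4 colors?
A valid 4-coloring: color 1: [9]; color 2: [2, 7, 11, 12]; color 3: [10, 13, 14, 15].
(χ(G) = 3 ≤ 4.)

Yes, G is 4-colorable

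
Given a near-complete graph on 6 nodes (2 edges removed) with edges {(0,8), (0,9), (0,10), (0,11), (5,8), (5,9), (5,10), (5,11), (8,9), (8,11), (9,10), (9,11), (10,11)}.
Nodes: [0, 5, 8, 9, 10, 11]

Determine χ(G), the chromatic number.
Clique number ω(G) = 4 (lower bound: χ ≥ ω).
The clique on [0, 8, 9, 11] has size 4, forcing χ ≥ 4, and the coloring below uses 4 colors, so χ(G) = 4.
A valid 4-coloring: color 1: [11]; color 2: [9]; color 3: [0, 5]; color 4: [8, 10].

χ(G) = 4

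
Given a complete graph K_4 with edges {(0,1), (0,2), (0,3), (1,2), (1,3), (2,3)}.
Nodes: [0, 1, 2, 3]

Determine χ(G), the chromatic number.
χ(G) = 4

Clique number ω(G) = 4 (lower bound: χ ≥ ω).
The clique on [0, 1, 2, 3] has size 4, forcing χ ≥ 4, and the coloring below uses 4 colors, so χ(G) = 4.
A valid 4-coloring: color 1: [1]; color 2: [2]; color 3: [3]; color 4: [0].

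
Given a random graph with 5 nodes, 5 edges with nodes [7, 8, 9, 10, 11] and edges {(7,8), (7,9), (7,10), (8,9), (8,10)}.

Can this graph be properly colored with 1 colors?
No, G is not 1-colorable

The clique on vertices [7, 8, 9] has size 3 > 1, so it alone needs 3 colors.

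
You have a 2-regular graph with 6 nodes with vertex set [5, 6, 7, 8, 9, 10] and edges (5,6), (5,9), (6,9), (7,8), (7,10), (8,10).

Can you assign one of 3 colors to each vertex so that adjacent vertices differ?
A valid 3-coloring: color 1: [9, 10]; color 2: [6, 7]; color 3: [5, 8].
(χ(G) = 3 ≤ 3.)

Yes, G is 3-colorable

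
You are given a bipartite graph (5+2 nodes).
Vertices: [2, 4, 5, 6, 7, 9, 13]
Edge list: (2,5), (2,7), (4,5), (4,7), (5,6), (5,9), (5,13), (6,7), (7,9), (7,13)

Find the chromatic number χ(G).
χ(G) = 2

Clique number ω(G) = 2 (lower bound: χ ≥ ω).
The graph is bipartite (no odd cycle), so 2 colors suffice: χ(G) = 2.
A valid 2-coloring: color 1: [5, 7]; color 2: [2, 4, 6, 9, 13].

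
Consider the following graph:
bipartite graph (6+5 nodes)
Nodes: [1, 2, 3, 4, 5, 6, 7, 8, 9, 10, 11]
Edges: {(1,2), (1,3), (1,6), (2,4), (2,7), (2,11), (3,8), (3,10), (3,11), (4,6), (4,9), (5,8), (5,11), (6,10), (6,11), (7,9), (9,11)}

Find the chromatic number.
Clique number ω(G) = 2 (lower bound: χ ≥ ω).
The graph is bipartite (no odd cycle), so 2 colors suffice: χ(G) = 2.
A valid 2-coloring: color 1: [1, 4, 7, 8, 10, 11]; color 2: [2, 3, 5, 6, 9].

χ(G) = 2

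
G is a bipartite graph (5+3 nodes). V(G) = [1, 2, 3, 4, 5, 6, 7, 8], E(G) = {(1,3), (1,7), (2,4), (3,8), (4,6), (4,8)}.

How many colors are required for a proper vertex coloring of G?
Clique number ω(G) = 2 (lower bound: χ ≥ ω).
The graph is bipartite (no odd cycle), so 2 colors suffice: χ(G) = 2.
A valid 2-coloring: color 1: [3, 4, 5, 7]; color 2: [1, 2, 6, 8].

χ(G) = 2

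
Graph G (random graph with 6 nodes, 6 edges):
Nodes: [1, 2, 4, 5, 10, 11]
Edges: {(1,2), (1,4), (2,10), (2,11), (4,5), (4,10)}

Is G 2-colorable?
Yes, G is 2-colorable

A valid 2-coloring: color 1: [2, 4]; color 2: [1, 5, 10, 11].
(χ(G) = 2 ≤ 2.)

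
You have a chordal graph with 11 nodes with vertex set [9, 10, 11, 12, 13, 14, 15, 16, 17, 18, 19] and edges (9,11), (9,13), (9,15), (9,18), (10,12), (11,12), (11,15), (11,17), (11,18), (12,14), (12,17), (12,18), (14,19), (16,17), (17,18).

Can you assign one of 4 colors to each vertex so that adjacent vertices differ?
A valid 4-coloring: color 1: [9, 12, 16, 19]; color 2: [10, 11, 13, 14]; color 3: [15, 17]; color 4: [18].
(χ(G) = 4 ≤ 4.)

Yes, G is 4-colorable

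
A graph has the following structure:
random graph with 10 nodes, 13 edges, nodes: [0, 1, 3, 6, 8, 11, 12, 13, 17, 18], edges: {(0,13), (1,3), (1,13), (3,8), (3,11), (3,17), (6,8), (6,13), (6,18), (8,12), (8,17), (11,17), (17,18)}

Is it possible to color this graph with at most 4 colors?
A valid 4-coloring: color 1: [8, 11, 13, 18]; color 2: [0, 1, 6, 12, 17]; color 3: [3].
(χ(G) = 3 ≤ 4.)

Yes, G is 4-colorable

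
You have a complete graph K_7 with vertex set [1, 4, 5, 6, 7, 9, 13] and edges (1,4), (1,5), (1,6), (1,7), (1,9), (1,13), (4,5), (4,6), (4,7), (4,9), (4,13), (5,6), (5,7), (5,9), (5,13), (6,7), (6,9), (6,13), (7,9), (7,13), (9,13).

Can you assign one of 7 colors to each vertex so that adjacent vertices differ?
Yes, G is 7-colorable

A valid 7-coloring: color 1: [5]; color 2: [1]; color 3: [6]; color 4: [13]; color 5: [7]; color 6: [4]; color 7: [9].
(χ(G) = 7 ≤ 7.)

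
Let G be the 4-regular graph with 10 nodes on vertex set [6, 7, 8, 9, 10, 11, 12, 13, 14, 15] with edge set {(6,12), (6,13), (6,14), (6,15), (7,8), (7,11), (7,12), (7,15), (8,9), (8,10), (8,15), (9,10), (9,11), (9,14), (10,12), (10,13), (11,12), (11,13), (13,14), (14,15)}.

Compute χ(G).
Clique number ω(G) = 3 (lower bound: χ ≥ ω).
The clique on [6, 13, 14] has size 3, forcing χ ≥ 3, and the coloring below uses 3 colors, so χ(G) = 3.
A valid 3-coloring: color 1: [7, 10, 14]; color 2: [9, 12, 13, 15]; color 3: [6, 8, 11].

χ(G) = 3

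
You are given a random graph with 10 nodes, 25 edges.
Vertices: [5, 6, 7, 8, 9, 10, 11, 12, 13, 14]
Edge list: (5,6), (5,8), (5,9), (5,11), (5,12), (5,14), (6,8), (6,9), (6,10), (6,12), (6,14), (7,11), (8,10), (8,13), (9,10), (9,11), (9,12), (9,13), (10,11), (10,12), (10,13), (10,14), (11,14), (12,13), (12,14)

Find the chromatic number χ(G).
χ(G) = 4

Clique number ω(G) = 4 (lower bound: χ ≥ ω).
The clique on [9, 10, 12, 13] has size 4, forcing χ ≥ 4, and the coloring below uses 4 colors, so χ(G) = 4.
A valid 4-coloring: color 1: [5, 7, 10]; color 2: [8, 11, 12]; color 3: [6, 13]; color 4: [9, 14].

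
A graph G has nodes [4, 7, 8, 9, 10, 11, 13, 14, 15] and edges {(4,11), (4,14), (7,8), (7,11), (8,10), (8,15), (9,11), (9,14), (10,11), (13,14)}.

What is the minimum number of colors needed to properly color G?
Clique number ω(G) = 2 (lower bound: χ ≥ ω).
The graph is bipartite (no odd cycle), so 2 colors suffice: χ(G) = 2.
A valid 2-coloring: color 1: [8, 11, 14]; color 2: [4, 7, 9, 10, 13, 15].

χ(G) = 2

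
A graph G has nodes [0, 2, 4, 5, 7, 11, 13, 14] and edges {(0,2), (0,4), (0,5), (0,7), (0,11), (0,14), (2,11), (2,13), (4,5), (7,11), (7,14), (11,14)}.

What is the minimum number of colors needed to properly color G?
χ(G) = 4

Clique number ω(G) = 4 (lower bound: χ ≥ ω).
The clique on [0, 7, 11, 14] has size 4, forcing χ ≥ 4, and the coloring below uses 4 colors, so χ(G) = 4.
A valid 4-coloring: color 1: [0, 13]; color 2: [4, 11]; color 3: [2, 5, 7]; color 4: [14].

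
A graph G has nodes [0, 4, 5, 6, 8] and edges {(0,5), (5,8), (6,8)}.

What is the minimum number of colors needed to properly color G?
χ(G) = 2

Clique number ω(G) = 2 (lower bound: χ ≥ ω).
The graph is bipartite (no odd cycle), so 2 colors suffice: χ(G) = 2.
A valid 2-coloring: color 1: [4, 5, 6]; color 2: [0, 8].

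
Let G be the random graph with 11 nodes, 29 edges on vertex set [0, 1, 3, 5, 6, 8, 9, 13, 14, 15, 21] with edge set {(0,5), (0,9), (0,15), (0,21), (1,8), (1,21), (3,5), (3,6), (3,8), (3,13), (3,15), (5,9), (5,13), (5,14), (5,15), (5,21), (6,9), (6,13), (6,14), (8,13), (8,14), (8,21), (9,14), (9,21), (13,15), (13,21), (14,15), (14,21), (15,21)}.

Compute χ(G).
χ(G) = 4

Clique number ω(G) = 4 (lower bound: χ ≥ ω).
The clique on [3, 5, 13, 15] has size 4, forcing χ ≥ 4, and the coloring below uses 4 colors, so χ(G) = 4.
A valid 4-coloring: color 1: [3, 21]; color 2: [5, 6, 8]; color 3: [0, 1, 13, 14]; color 4: [9, 15].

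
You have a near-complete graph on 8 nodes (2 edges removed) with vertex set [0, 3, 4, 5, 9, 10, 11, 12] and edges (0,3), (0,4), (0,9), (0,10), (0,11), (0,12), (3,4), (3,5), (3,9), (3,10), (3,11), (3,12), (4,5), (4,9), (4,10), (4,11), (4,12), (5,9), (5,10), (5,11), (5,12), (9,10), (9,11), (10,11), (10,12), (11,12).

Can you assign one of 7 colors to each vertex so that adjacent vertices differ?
A valid 7-coloring: color 1: [11]; color 2: [10]; color 3: [4]; color 4: [3]; color 5: [0, 5]; color 6: [9, 12].
(χ(G) = 6 ≤ 7.)

Yes, G is 7-colorable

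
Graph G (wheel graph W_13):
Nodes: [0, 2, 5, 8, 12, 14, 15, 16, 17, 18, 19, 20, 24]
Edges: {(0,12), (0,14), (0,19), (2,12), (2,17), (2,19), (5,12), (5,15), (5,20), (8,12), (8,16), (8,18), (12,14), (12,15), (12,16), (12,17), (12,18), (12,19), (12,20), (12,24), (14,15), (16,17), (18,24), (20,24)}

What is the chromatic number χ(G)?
Clique number ω(G) = 3 (lower bound: χ ≥ ω).
The clique on [0, 12, 19] has size 3, forcing χ ≥ 3, and the coloring below uses 3 colors, so χ(G) = 3.
A valid 3-coloring: color 1: [12]; color 2: [5, 8, 14, 17, 19, 24]; color 3: [0, 2, 15, 16, 18, 20].

χ(G) = 3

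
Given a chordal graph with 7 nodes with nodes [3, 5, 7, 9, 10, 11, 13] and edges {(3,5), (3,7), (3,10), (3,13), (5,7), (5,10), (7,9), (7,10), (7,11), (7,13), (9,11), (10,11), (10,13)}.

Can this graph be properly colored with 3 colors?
No, G is not 3-colorable

The clique on vertices [3, 7, 10, 13] has size 4 > 3, so it alone needs 4 colors.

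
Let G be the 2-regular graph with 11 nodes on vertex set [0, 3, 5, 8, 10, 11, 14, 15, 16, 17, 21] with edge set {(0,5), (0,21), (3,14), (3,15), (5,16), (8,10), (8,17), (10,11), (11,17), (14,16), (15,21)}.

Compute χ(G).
χ(G) = 3

Clique number ω(G) = 2 (lower bound: χ ≥ ω).
Odd cycle [16, 14, 3, 15, 21, 0, 5] needs 3 colors (χ ≥ 3).
The coloring below uses 3 colors, so χ(G) = 3.
A valid 3-coloring: color 1: [0, 3, 8, 11, 16]; color 2: [5, 10, 14, 17, 21]; color 3: [15].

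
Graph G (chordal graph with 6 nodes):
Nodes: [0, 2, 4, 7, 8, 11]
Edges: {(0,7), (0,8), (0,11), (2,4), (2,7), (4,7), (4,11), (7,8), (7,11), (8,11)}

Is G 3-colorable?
The clique on vertices [0, 7, 8, 11] has size 4 > 3, so it alone needs 4 colors.

No, G is not 3-colorable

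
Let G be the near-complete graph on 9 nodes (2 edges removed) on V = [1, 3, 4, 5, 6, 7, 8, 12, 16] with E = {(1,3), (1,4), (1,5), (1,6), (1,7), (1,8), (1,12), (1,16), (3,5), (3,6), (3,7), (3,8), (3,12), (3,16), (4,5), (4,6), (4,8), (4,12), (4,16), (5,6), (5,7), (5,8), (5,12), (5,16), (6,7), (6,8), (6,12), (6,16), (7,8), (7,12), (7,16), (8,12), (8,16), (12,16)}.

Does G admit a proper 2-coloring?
No, G is not 2-colorable

The clique on vertices [1, 3, 5, 6, 7, 8, 12, 16] has size 8 > 2, so it alone needs 8 colors.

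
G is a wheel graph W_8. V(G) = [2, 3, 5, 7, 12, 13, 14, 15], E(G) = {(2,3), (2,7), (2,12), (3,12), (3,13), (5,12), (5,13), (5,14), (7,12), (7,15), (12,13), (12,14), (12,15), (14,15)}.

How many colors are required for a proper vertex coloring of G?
χ(G) = 4

Clique number ω(G) = 3 (lower bound: χ ≥ ω).
Odd cycle [13, 3, 2, 7, 15, 14, 5] needs 3 colors (χ ≥ 3).
Vertex 12 is adjacent to every vertex of [2, 3, 5, 7, 13, 14, 15], which already need 3 colors among themselves, so 12 needs a new color (χ ≥ 4).
The coloring below uses 4 colors, so χ(G) = 4.
A valid 4-coloring: color 1: [12]; color 2: [2, 13, 14]; color 3: [3, 5, 7]; color 4: [15].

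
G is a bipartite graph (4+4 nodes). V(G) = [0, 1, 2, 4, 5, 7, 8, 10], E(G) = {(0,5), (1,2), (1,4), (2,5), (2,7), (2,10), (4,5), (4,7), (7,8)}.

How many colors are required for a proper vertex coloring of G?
Clique number ω(G) = 2 (lower bound: χ ≥ ω).
The graph is bipartite (no odd cycle), so 2 colors suffice: χ(G) = 2.
A valid 2-coloring: color 1: [0, 2, 4, 8]; color 2: [1, 5, 7, 10].

χ(G) = 2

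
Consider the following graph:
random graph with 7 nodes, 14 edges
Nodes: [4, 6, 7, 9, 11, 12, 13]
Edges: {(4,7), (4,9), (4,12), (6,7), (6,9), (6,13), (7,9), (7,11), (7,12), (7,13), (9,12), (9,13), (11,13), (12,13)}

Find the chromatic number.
Clique number ω(G) = 4 (lower bound: χ ≥ ω).
The clique on [4, 7, 9, 12] has size 4, forcing χ ≥ 4, and the coloring below uses 4 colors, so χ(G) = 4.
A valid 4-coloring: color 1: [7]; color 2: [9, 11]; color 3: [4, 13]; color 4: [6, 12].

χ(G) = 4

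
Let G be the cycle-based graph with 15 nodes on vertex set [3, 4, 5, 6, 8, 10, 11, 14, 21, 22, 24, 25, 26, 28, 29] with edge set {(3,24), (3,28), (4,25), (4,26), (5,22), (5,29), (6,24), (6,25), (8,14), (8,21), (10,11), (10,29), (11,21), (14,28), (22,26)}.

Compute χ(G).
χ(G) = 3

Clique number ω(G) = 2 (lower bound: χ ≥ ω).
Odd cycle [26, 22, 5, 29, 10, 11, 21, 8, 14, 28, 3, 24, 6, 25, 4] needs 3 colors (χ ≥ 3).
The coloring below uses 3 colors, so χ(G) = 3.
A valid 3-coloring: color 1: [3, 5, 10, 14, 21, 25, 26]; color 2: [4, 8, 11, 22, 24, 28, 29]; color 3: [6].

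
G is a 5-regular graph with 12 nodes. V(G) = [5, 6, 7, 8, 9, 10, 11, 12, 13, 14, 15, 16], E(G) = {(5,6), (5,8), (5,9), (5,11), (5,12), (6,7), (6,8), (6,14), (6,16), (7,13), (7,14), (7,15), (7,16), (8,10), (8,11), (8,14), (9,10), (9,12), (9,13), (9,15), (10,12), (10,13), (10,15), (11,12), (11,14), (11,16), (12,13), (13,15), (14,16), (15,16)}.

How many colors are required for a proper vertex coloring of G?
χ(G) = 4

Clique number ω(G) = 4 (lower bound: χ ≥ ω).
The clique on [6, 7, 14, 16] has size 4, forcing χ ≥ 4, and the coloring below uses 4 colors, so χ(G) = 4.
A valid 4-coloring: color 1: [12, 14, 15]; color 2: [6, 11, 13]; color 3: [7, 8, 9]; color 4: [5, 10, 16].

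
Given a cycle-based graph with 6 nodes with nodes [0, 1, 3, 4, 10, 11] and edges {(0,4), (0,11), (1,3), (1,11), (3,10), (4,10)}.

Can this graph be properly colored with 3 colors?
A valid 3-coloring: color 1: [0, 1, 10]; color 2: [3, 4, 11].
(χ(G) = 2 ≤ 3.)

Yes, G is 3-colorable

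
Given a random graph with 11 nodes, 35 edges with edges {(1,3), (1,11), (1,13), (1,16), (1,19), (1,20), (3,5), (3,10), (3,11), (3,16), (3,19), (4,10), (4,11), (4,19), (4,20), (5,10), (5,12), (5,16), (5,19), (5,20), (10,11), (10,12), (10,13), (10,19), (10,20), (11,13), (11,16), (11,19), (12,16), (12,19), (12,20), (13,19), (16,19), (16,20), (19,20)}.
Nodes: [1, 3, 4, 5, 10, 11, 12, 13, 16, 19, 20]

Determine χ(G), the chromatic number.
χ(G) = 5

Clique number ω(G) = 5 (lower bound: χ ≥ ω).
The clique on [1, 3, 11, 16, 19] has size 5, forcing χ ≥ 5, and the coloring below uses 5 colors, so χ(G) = 5.
A valid 5-coloring: color 1: [19]; color 2: [10, 16]; color 3: [11, 20]; color 4: [3, 4, 12, 13]; color 5: [1, 5].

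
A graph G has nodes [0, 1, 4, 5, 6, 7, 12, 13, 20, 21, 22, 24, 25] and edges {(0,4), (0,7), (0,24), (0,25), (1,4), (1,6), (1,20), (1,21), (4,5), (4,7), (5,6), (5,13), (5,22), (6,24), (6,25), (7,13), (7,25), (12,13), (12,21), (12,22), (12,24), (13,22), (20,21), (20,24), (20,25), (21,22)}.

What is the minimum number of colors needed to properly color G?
χ(G) = 3

Clique number ω(G) = 3 (lower bound: χ ≥ ω).
The clique on [0, 7, 25] has size 3, forcing χ ≥ 3, and the coloring below uses 3 colors, so χ(G) = 3.
A valid 3-coloring: color 1: [4, 13, 21, 24, 25]; color 2: [6, 7, 20, 22]; color 3: [0, 1, 5, 12].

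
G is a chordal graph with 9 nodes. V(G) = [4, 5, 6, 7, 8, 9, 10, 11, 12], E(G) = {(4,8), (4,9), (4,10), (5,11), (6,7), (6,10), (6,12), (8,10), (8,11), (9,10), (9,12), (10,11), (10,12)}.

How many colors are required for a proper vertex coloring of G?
χ(G) = 3

Clique number ω(G) = 3 (lower bound: χ ≥ ω).
The clique on [8, 10, 11] has size 3, forcing χ ≥ 3, and the coloring below uses 3 colors, so χ(G) = 3.
A valid 3-coloring: color 1: [5, 7, 10]; color 2: [6, 8, 9]; color 3: [4, 11, 12].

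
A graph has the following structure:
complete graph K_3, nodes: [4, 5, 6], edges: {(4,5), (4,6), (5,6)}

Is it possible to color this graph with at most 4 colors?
A valid 4-coloring: color 1: [4]; color 2: [6]; color 3: [5].
(χ(G) = 3 ≤ 4.)

Yes, G is 4-colorable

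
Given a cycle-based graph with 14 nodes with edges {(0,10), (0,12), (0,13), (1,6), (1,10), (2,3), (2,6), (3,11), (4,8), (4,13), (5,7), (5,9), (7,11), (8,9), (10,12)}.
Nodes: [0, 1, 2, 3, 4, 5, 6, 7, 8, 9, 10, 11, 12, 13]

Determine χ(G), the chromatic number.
χ(G) = 3

Clique number ω(G) = 3 (lower bound: χ ≥ ω).
The clique on [0, 10, 12] has size 3, forcing χ ≥ 3, and the coloring below uses 3 colors, so χ(G) = 3.
A valid 3-coloring: color 1: [0, 1, 3, 4, 7, 9]; color 2: [5, 6, 8, 10, 11, 13]; color 3: [2, 12].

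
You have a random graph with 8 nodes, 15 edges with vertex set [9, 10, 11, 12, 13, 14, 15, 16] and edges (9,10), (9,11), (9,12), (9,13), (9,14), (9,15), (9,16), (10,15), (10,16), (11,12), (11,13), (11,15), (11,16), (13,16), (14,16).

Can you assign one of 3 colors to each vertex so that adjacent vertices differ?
The clique on vertices [9, 11, 13, 16] has size 4 > 3, so it alone needs 4 colors.

No, G is not 3-colorable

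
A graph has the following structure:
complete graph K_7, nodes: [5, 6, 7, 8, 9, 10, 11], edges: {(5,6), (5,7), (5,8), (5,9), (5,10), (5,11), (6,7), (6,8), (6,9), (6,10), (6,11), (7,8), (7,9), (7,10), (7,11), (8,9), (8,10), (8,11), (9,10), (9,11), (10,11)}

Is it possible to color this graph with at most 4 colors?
No, G is not 4-colorable

The clique on vertices [5, 6, 7, 8, 9, 10, 11] has size 7 > 4, so it alone needs 7 colors.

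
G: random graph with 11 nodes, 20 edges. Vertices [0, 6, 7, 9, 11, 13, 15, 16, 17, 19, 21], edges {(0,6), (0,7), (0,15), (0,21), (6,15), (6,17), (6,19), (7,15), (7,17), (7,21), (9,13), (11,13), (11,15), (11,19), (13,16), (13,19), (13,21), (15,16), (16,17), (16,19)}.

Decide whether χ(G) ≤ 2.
The clique on vertices [0, 6, 15] has size 3 > 2, so it alone needs 3 colors.

No, G is not 2-colorable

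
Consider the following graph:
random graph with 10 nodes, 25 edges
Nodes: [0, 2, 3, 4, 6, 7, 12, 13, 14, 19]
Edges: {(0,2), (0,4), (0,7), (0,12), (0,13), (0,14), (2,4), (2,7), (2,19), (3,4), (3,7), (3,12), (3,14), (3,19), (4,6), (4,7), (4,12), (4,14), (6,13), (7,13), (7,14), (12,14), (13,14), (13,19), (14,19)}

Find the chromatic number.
Clique number ω(G) = 4 (lower bound: χ ≥ ω).
The clique on [0, 2, 4, 7] has size 4, forcing χ ≥ 4, and the coloring below uses 4 colors, so χ(G) = 4.
A valid 4-coloring: color 1: [2, 6, 14]; color 2: [4, 13]; color 3: [0, 3]; color 4: [7, 12, 19].

χ(G) = 4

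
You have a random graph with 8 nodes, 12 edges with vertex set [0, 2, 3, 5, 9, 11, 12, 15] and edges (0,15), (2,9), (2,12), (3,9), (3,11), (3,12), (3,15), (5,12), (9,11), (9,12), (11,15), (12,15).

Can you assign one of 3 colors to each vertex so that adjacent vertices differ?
Yes, G is 3-colorable

A valid 3-coloring: color 1: [0, 11, 12]; color 2: [5, 9, 15]; color 3: [2, 3].
(χ(G) = 3 ≤ 3.)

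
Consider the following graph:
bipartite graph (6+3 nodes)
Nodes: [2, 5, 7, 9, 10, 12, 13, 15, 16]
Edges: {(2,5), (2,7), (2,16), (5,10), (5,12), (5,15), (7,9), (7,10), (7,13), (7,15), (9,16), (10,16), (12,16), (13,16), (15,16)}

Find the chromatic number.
χ(G) = 2

Clique number ω(G) = 2 (lower bound: χ ≥ ω).
The graph is bipartite (no odd cycle), so 2 colors suffice: χ(G) = 2.
A valid 2-coloring: color 1: [5, 7, 16]; color 2: [2, 9, 10, 12, 13, 15].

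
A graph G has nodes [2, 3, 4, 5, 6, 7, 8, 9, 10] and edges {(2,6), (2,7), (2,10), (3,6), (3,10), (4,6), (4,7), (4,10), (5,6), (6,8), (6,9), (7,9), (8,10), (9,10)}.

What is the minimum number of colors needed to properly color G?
χ(G) = 2

Clique number ω(G) = 2 (lower bound: χ ≥ ω).
The graph is bipartite (no odd cycle), so 2 colors suffice: χ(G) = 2.
A valid 2-coloring: color 1: [6, 7, 10]; color 2: [2, 3, 4, 5, 8, 9].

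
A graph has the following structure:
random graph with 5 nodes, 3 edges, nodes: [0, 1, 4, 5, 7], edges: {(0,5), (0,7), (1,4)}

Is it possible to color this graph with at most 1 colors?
Edge (0,5) forces its endpoints to differ, so 1 color is not enough.

No, G is not 1-colorable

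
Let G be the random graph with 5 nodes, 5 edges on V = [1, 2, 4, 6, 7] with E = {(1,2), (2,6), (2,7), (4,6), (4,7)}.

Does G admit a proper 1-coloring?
No, G is not 1-colorable

Edge (1,2) forces its endpoints to differ, so 1 color is not enough.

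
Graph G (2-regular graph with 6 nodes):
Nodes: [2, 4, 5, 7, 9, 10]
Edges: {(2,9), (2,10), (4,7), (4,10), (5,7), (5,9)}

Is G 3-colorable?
Yes, G is 3-colorable

A valid 3-coloring: color 1: [7, 9, 10]; color 2: [2, 4, 5].
(χ(G) = 2 ≤ 3.)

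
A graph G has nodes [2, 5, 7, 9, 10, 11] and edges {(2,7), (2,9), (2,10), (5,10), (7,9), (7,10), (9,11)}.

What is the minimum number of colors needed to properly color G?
χ(G) = 3

Clique number ω(G) = 3 (lower bound: χ ≥ ω).
The clique on [2, 7, 9] has size 3, forcing χ ≥ 3, and the coloring below uses 3 colors, so χ(G) = 3.
A valid 3-coloring: color 1: [2, 5, 11]; color 2: [9, 10]; color 3: [7].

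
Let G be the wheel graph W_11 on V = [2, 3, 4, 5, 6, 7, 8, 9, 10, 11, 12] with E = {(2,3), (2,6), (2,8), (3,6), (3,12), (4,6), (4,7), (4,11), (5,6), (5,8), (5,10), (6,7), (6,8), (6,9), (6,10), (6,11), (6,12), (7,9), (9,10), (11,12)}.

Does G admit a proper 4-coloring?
A valid 4-coloring: color 1: [6]; color 2: [2, 4, 5, 9, 12]; color 3: [3, 7, 8, 10, 11].
(χ(G) = 3 ≤ 4.)

Yes, G is 4-colorable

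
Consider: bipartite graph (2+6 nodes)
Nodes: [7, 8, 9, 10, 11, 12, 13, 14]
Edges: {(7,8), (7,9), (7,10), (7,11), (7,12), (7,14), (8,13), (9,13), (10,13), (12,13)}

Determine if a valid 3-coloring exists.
A valid 3-coloring: color 1: [7, 13]; color 2: [8, 9, 10, 11, 12, 14].
(χ(G) = 2 ≤ 3.)

Yes, G is 3-colorable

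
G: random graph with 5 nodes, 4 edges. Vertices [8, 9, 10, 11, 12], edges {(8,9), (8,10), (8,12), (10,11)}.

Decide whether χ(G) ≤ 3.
Yes, G is 3-colorable

A valid 3-coloring: color 1: [8, 11]; color 2: [9, 10, 12].
(χ(G) = 2 ≤ 3.)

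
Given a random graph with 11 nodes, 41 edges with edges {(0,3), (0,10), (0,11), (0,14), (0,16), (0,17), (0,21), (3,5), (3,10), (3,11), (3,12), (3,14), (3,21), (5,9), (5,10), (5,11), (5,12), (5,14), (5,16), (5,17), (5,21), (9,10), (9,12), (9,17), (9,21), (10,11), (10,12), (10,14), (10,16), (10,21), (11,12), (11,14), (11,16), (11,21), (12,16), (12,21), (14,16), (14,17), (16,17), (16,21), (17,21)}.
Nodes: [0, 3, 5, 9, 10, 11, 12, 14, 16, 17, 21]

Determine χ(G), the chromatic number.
χ(G) = 6

Clique number ω(G) = 6 (lower bound: χ ≥ ω).
The clique on [5, 10, 11, 12, 16, 21] has size 6, forcing χ ≥ 6, and the coloring below uses 6 colors, so χ(G) = 6.
A valid 6-coloring: color 1: [0, 5]; color 2: [14, 21]; color 3: [10, 17]; color 4: [9, 11]; color 5: [3, 16]; color 6: [12].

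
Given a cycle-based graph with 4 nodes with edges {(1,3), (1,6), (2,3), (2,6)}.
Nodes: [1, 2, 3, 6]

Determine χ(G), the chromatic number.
χ(G) = 2

Clique number ω(G) = 2 (lower bound: χ ≥ ω).
The graph is bipartite (no odd cycle), so 2 colors suffice: χ(G) = 2.
A valid 2-coloring: color 1: [1, 2]; color 2: [3, 6].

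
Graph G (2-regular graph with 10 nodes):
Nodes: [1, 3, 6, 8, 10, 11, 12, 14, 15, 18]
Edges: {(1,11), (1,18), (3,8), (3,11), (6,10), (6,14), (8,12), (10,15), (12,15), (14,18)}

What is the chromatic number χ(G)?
Clique number ω(G) = 2 (lower bound: χ ≥ ω).
The graph is bipartite (no odd cycle), so 2 colors suffice: χ(G) = 2.
A valid 2-coloring: color 1: [6, 8, 11, 15, 18]; color 2: [1, 3, 10, 12, 14].

χ(G) = 2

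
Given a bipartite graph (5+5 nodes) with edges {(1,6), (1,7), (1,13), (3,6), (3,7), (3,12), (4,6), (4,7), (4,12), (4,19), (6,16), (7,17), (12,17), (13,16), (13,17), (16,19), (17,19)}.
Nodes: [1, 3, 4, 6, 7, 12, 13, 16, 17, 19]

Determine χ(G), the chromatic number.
χ(G) = 2

Clique number ω(G) = 2 (lower bound: χ ≥ ω).
The graph is bipartite (no odd cycle), so 2 colors suffice: χ(G) = 2.
A valid 2-coloring: color 1: [1, 3, 4, 16, 17]; color 2: [6, 7, 12, 13, 19].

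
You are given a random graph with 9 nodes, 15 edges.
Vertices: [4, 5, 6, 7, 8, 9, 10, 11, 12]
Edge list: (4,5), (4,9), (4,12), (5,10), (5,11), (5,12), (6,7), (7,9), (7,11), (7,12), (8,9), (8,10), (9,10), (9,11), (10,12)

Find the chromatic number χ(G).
χ(G) = 3

Clique number ω(G) = 3 (lower bound: χ ≥ ω).
The clique on [8, 9, 10] has size 3, forcing χ ≥ 3, and the coloring below uses 3 colors, so χ(G) = 3.
A valid 3-coloring: color 1: [5, 6, 9]; color 2: [4, 7, 10]; color 3: [8, 11, 12].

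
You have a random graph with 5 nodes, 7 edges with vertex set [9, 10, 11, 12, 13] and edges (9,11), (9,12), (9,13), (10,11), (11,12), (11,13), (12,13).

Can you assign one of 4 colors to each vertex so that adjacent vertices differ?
Yes, G is 4-colorable

A valid 4-coloring: color 1: [11]; color 2: [9, 10]; color 3: [12]; color 4: [13].
(χ(G) = 4 ≤ 4.)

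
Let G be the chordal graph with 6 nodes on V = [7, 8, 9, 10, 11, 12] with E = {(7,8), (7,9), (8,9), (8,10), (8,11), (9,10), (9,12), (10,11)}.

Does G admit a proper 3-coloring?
A valid 3-coloring: color 1: [8, 12]; color 2: [9, 11]; color 3: [7, 10].
(χ(G) = 3 ≤ 3.)

Yes, G is 3-colorable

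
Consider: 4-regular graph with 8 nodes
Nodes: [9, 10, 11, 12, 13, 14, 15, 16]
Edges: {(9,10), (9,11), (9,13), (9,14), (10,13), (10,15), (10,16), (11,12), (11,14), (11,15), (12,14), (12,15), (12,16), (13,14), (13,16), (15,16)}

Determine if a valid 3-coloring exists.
Suppose a proper 3-coloring c exists. The clique [9, 10, 13] takes 3 distinct colors; by symmetry let c(9) = 1, c(10) = 2, c(13) = 3.
- Vertex 14: neighbors [9, 13] already have colors [1, 3] ⇒ c(14) = 2.
- Vertex 11: neighbors [9, 14] already have colors [1, 2] ⇒ c(11) = 3.
- Vertex 12: neighbors [14, 11] already have colors [2, 3] ⇒ c(12) = 1.
- Vertex 15: neighbors [12, 10, 11] already have colors [1, 2, 3] — all 3 colors blocked. Contradiction.
The forced assignments end in a contradiction, so G has no proper 3-coloring (χ ≥ 4).

No, G is not 3-colorable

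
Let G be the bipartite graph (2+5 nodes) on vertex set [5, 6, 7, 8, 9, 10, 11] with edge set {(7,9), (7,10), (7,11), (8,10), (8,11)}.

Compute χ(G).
Clique number ω(G) = 2 (lower bound: χ ≥ ω).
The graph is bipartite (no odd cycle), so 2 colors suffice: χ(G) = 2.
A valid 2-coloring: color 1: [5, 6, 7, 8]; color 2: [9, 10, 11].

χ(G) = 2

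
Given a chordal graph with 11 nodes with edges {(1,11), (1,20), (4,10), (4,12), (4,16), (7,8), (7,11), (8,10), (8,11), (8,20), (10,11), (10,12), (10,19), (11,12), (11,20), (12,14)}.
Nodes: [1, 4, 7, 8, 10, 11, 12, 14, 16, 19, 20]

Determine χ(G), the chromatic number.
χ(G) = 3

Clique number ω(G) = 3 (lower bound: χ ≥ ω).
The clique on [4, 10, 12] has size 3, forcing χ ≥ 3, and the coloring below uses 3 colors, so χ(G) = 3.
A valid 3-coloring: color 1: [4, 11, 14, 19]; color 2: [7, 10, 16, 20]; color 3: [1, 8, 12].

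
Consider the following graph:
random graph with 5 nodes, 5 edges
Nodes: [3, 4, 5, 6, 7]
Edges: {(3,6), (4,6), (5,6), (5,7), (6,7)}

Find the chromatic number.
Clique number ω(G) = 3 (lower bound: χ ≥ ω).
The clique on [5, 6, 7] has size 3, forcing χ ≥ 3, and the coloring below uses 3 colors, so χ(G) = 3.
A valid 3-coloring: color 1: [6]; color 2: [3, 4, 7]; color 3: [5].

χ(G) = 3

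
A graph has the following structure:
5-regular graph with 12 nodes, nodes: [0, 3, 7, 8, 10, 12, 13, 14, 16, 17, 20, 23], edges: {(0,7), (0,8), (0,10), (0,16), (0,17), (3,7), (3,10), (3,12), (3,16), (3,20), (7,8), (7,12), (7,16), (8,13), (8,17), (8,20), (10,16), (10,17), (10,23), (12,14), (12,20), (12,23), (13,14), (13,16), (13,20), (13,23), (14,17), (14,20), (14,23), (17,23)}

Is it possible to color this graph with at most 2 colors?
No, G is not 2-colorable

The clique on vertices [0, 8, 17] has size 3 > 2, so it alone needs 3 colors.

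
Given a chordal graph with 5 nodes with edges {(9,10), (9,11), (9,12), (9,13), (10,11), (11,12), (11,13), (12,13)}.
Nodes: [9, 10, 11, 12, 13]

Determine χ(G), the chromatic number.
Clique number ω(G) = 4 (lower bound: χ ≥ ω).
The clique on [9, 11, 12, 13] has size 4, forcing χ ≥ 4, and the coloring below uses 4 colors, so χ(G) = 4.
A valid 4-coloring: color 1: [11]; color 2: [9]; color 3: [10, 13]; color 4: [12].

χ(G) = 4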